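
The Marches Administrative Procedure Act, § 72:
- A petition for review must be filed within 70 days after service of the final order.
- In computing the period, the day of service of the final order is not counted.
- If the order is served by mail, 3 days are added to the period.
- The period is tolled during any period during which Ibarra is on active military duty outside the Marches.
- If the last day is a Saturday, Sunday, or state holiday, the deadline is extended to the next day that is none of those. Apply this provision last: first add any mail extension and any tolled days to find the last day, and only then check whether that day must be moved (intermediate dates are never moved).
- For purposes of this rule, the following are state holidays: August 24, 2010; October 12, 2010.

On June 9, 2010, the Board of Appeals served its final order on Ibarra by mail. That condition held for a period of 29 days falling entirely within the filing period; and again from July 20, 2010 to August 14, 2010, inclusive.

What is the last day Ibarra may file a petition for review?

70 days after June 9, 2010 is August 18, 2010.
Service was by mail, adding 3 days: August 18, 2010 + 3 days = August 21, 2010.
Tolling adds 29 days: August 21, 2010 + 29 days = September 19, 2010.
From July 20, 2010 through August 14, 2010 inclusive is 26 days; tolling adds 26 days: September 19, 2010 + 26 days = October 15, 2010.
October 15, 2010 is a Friday and not a state holiday, so no extension applies.

October 15, 2010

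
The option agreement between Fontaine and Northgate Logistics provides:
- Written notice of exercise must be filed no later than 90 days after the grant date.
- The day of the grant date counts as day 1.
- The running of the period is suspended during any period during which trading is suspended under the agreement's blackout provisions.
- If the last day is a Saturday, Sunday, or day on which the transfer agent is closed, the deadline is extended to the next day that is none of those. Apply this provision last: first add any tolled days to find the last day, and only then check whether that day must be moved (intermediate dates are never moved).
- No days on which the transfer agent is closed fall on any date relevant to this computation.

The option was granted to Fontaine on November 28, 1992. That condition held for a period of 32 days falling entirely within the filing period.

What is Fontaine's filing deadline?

Counting November 28, 1992 as day 1, day 90 is February 25, 1993.
Tolling adds 32 days: February 25, 1993 + 32 days = March 29, 1993.
March 29, 1993 is a Monday and not a day on which the transfer agent is closed, so no extension applies.

March 29, 1993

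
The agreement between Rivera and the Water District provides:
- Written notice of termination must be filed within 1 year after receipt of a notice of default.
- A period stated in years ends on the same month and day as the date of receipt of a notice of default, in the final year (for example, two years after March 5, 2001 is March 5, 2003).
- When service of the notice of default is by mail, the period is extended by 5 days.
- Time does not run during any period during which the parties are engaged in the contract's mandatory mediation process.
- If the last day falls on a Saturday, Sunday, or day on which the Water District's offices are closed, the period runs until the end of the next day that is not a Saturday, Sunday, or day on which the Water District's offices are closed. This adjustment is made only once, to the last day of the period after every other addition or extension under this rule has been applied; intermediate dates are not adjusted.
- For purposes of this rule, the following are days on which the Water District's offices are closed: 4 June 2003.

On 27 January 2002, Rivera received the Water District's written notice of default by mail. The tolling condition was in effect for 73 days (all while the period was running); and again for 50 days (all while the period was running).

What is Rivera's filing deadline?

1 year after 27 January 2002 is January 27, 2003.
Service was by mail, adding 5 days: January 27, 2003 + 5 days = February 1, 2003.
Tolling adds 73 days: February 1, 2003 + 73 days = April 15, 2003.
Tolling adds 50 days: April 15, 2003 + 50 days = June 4, 2003.
June 4, 2003 is a listed holiday. The next qualifying day is June 5, 2003.

June 5, 2003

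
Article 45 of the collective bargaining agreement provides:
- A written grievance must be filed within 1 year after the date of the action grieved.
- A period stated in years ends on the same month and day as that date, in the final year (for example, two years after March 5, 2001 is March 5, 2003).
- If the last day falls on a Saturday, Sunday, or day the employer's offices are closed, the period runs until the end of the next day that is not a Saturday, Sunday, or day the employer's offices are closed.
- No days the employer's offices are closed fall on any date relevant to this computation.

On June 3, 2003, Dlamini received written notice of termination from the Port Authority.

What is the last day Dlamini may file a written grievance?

June 3, 2004

1 year after June 3, 2003 is June 3, 2004.
June 3, 2004 is a Thursday and not a day the employer's offices are closed, so no extension applies.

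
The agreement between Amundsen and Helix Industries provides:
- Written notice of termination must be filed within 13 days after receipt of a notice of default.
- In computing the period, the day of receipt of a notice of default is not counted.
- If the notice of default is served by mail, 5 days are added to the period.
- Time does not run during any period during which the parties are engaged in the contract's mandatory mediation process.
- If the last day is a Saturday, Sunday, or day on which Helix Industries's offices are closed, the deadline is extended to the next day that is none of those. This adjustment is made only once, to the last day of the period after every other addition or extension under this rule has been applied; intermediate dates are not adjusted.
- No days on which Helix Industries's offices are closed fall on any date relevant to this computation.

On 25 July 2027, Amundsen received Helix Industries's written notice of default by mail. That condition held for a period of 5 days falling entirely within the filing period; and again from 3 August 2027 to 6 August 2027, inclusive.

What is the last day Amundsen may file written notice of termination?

13 days after 25 July 2027 is August 7, 2027.
Service was by mail, adding 5 days: August 7, 2027 + 5 days = August 12, 2027.
Tolling adds 5 days: August 12, 2027 + 5 days = August 17, 2027.
From August 3, 2027 through August 6, 2027 inclusive is 4 days; tolling adds 4 days: August 17, 2027 + 4 days = August 21, 2027.
August 21, 2027 is Saturday; August 22, 2027 is Sunday. The next qualifying day is August 23, 2027.

August 23, 2027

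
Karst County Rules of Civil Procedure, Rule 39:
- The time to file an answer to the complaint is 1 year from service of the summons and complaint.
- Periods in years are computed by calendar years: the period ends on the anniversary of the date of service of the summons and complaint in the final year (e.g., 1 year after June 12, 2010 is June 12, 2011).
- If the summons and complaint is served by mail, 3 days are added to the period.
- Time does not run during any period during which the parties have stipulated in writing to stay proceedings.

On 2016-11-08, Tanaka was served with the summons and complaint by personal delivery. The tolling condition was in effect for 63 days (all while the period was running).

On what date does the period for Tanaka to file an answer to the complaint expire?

1 year after 2016-11-08 is November 8, 2017.
Service was not by mail, so no mail extension applies.
Tolling adds 63 days: November 8, 2017 + 63 days = January 10, 2018.

January 10, 2018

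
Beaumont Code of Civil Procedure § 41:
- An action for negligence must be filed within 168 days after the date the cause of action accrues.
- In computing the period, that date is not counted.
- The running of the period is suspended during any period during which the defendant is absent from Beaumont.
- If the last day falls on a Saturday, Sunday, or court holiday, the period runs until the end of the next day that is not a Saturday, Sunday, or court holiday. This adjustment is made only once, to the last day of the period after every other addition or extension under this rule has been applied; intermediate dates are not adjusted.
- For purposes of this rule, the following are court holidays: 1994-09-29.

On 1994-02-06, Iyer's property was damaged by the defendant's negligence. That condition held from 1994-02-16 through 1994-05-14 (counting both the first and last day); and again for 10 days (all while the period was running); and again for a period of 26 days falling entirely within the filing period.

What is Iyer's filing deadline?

168 days after 1994-02-06 is July 24, 1994.
From February 16, 1994 through May 14, 1994 inclusive is 88 days; tolling adds 88 days: July 24, 1994 + 88 days = October 20, 1994.
Tolling adds 10 days: October 20, 1994 + 10 days = October 30, 1994.
Tolling adds 26 days: October 30, 1994 + 26 days = November 25, 1994.
November 25, 1994 is a Friday and not a court holiday, so no extension applies.

November 25, 1994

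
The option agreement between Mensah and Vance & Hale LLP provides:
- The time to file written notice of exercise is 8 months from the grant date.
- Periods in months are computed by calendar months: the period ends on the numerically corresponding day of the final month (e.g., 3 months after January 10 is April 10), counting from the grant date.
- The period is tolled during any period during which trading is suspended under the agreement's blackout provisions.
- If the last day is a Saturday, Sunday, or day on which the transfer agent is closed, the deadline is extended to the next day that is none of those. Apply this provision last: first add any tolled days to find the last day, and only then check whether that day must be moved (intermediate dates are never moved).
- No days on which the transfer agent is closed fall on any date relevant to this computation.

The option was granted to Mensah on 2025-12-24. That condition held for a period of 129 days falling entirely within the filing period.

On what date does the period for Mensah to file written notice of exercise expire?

December 31, 2026

8 months after 2025-12-24 is August 24, 2026.
Tolling adds 129 days: August 24, 2026 + 129 days = December 31, 2026.
December 31, 2026 is a Thursday and not a day on which the transfer agent is closed, so no extension applies.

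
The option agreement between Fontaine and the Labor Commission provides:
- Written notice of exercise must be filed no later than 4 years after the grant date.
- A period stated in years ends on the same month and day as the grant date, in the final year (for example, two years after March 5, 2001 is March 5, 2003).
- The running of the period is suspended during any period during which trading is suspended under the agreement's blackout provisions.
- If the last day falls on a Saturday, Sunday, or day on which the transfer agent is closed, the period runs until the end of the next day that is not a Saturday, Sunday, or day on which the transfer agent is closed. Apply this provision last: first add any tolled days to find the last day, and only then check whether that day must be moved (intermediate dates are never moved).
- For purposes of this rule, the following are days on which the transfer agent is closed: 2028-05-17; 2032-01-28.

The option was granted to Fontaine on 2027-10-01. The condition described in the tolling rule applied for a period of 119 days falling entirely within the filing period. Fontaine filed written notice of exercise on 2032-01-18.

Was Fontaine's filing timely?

4 years after 2027-10-01 is October 1, 2031.
Tolling adds 119 days: October 1, 2031 + 119 days = January 28, 2032.
January 28, 2032 is a listed holiday. The next qualifying day is January 29, 2032.
The deadline is January 29, 2032; the filing on January 18, 2032 is on or before that date.

Yes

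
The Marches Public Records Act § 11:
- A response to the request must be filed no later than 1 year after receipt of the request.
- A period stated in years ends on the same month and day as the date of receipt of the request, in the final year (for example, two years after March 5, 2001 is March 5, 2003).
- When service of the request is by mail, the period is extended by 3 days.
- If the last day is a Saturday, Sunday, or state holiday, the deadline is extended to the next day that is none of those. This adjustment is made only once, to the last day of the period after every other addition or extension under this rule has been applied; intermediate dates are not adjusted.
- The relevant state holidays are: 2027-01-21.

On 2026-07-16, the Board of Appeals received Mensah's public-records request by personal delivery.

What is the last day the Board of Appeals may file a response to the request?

1 year after 2026-07-16 is July 16, 2027.
Service was not by mail, so no mail extension applies.
July 16, 2027 is a Friday and not a state holiday, so no extension applies.

July 16, 2027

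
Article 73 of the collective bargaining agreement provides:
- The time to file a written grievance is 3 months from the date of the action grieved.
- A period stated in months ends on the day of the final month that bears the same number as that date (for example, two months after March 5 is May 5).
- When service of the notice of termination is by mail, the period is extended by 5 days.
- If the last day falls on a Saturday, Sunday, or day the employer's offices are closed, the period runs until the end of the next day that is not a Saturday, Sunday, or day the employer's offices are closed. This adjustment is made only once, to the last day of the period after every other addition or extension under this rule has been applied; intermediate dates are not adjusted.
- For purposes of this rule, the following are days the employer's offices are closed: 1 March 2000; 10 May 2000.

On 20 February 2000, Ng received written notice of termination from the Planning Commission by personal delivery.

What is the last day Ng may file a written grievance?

May 22, 2000

3 months after 20 February 2000 is May 20, 2000.
Service was not by mail, so no mail extension applies.
May 20, 2000 is Saturday; May 21, 2000 is Sunday. The next qualifying day is May 22, 2000.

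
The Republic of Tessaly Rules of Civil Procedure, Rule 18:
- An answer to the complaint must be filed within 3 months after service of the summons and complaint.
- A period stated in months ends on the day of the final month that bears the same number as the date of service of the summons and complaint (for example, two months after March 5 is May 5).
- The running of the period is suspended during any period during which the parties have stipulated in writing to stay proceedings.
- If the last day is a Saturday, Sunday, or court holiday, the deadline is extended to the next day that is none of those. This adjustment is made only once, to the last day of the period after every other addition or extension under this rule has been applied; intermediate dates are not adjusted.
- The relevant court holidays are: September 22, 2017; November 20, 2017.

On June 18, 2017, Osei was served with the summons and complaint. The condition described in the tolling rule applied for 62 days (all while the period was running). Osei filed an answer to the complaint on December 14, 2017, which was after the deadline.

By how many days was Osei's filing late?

23 days

3 months after June 18, 2017 is September 18, 2017.
Tolling adds 62 days: September 18, 2017 + 62 days = November 19, 2017.
November 19, 2017 is Sunday; November 20, 2017 is a listed holiday. The next qualifying day is November 21, 2017.
The deadline is November 21, 2017; from November 21, 2017 to December 14, 2017 is 23 days.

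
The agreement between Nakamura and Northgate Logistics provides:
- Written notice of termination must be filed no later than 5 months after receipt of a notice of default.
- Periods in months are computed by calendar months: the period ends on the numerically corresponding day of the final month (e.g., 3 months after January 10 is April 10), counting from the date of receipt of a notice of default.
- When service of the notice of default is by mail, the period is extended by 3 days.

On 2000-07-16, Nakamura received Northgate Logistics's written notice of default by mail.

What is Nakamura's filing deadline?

5 months after 2000-07-16 is December 16, 2000.
Service was by mail, adding 3 days: December 16, 2000 + 3 days = December 19, 2000.

December 19, 2000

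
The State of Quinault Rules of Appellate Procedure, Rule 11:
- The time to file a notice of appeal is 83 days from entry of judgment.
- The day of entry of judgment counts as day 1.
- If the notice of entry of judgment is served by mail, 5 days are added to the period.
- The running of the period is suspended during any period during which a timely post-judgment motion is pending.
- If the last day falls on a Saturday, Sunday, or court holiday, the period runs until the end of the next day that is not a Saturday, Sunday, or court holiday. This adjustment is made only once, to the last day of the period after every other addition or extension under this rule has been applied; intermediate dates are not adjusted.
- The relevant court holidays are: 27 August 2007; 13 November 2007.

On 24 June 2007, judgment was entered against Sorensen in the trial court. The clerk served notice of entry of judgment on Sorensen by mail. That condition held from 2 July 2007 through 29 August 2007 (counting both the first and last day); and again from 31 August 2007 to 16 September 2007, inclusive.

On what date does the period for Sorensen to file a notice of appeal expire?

December 4, 2007

Counting 24 June 2007 as day 1, day 83 is September 14, 2007.
Service was by mail, adding 5 days: September 14, 2007 + 5 days = September 19, 2007.
From July 2, 2007 through August 29, 2007 inclusive is 59 days; tolling adds 59 days: September 19, 2007 + 59 days = November 17, 2007.
From August 31, 2007 through September 16, 2007 inclusive is 17 days; tolling adds 17 days: November 17, 2007 + 17 days = December 4, 2007.
December 4, 2007 is a Tuesday and not a court holiday, so no extension applies.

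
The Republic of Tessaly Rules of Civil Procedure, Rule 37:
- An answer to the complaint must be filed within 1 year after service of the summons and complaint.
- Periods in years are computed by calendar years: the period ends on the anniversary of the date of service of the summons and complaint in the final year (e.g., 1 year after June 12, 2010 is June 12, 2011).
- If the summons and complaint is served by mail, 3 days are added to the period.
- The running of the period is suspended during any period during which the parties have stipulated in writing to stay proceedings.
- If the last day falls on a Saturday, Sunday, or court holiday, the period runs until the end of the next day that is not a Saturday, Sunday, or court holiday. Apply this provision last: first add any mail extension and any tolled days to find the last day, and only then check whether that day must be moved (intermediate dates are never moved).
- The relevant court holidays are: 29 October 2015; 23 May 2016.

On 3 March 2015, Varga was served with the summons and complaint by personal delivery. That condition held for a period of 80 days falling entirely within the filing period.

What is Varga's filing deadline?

1 year after 3 March 2015 is March 3, 2016.
Service was not by mail, so no mail extension applies.
Tolling adds 80 days: March 3, 2016 + 80 days = May 22, 2016.
May 22, 2016 is Sunday; May 23, 2016 is a listed holiday. The next qualifying day is May 24, 2016.

May 24, 2016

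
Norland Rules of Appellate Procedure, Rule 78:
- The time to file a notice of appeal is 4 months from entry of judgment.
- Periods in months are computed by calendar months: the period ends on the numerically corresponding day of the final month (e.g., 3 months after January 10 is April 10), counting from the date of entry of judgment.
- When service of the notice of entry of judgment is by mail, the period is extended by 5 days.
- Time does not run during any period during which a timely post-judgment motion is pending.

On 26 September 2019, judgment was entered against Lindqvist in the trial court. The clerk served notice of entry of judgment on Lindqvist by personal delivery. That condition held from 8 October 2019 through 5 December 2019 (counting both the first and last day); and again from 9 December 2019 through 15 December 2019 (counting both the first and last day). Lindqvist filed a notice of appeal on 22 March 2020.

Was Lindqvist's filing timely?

4 months after 26 September 2019 is January 26, 2020.
Service was not by mail, so no mail extension applies.
From October 8, 2019 through December 5, 2019 inclusive is 59 days; tolling adds 59 days: January 26, 2020 + 59 days = March 25, 2020.
From December 9, 2019 through December 15, 2019 inclusive is 7 days; tolling adds 7 days: March 25, 2020 + 7 days = April 1, 2020.
The deadline is April 1, 2020; the filing on March 22, 2020 is on or before that date.

Yes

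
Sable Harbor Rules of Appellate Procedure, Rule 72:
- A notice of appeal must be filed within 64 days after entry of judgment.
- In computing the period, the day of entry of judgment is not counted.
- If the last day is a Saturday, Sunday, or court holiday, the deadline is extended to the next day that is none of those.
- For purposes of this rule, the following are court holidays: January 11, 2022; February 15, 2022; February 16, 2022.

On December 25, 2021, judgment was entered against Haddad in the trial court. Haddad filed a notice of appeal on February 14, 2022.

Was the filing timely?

Yes

64 days after December 25, 2021 is February 27, 2022.
February 27, 2022 is Sunday. The next qualifying day is February 28, 2022.
The deadline is February 28, 2022; the filing on February 14, 2022 is on or before that date.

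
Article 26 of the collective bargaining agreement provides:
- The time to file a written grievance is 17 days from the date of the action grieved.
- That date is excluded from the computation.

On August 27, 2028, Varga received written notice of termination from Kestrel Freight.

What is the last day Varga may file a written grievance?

17 days after August 27, 2028 is September 13, 2028.

September 13, 2028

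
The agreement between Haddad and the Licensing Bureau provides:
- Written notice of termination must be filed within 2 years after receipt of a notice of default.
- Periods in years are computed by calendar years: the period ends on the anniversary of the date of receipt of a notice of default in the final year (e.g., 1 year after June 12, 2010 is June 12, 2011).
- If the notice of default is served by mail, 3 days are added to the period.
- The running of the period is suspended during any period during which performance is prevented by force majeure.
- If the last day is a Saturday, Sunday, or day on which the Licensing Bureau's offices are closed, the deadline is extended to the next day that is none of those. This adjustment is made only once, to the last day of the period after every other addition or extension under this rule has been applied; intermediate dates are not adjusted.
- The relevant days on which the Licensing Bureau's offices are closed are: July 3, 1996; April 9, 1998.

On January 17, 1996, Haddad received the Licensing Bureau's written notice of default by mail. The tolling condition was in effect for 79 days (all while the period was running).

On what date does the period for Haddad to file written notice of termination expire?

2 years after January 17, 1996 is January 17, 1998.
Service was by mail, adding 3 days: January 17, 1998 + 3 days = January 20, 1998.
Tolling adds 79 days: January 20, 1998 + 79 days = April 9, 1998.
April 9, 1998 is a listed holiday. The next qualifying day is April 10, 1998.

April 10, 1998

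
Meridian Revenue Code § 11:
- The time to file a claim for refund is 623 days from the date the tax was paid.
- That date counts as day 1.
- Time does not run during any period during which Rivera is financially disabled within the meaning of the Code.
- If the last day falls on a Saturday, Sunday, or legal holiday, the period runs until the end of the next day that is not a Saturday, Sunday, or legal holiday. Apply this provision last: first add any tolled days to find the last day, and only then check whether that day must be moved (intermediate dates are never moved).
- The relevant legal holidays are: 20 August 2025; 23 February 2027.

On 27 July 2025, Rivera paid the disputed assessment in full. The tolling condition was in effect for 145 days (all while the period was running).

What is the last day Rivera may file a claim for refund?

September 2, 2027

Counting 27 July 2025 as day 1, day 623 is April 10, 2027.
Tolling adds 145 days: April 10, 2027 + 145 days = September 2, 2027.
September 2, 2027 is a Thursday and not a legal holiday, so no extension applies.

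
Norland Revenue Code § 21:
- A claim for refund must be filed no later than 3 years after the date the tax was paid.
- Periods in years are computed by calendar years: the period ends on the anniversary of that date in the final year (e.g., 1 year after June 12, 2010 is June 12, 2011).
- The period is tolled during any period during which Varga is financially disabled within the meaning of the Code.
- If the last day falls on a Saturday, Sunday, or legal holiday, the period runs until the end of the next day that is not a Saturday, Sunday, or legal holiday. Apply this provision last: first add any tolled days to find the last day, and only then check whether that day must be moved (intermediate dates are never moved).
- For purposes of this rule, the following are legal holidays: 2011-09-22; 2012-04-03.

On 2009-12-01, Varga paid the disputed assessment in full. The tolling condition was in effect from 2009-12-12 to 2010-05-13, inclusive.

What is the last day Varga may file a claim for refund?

May 3, 2013

3 years after 2009-12-01 is December 1, 2012.
From December 12, 2009 through May 13, 2010 inclusive is 153 days; tolling adds 153 days: December 1, 2012 + 153 days = May 3, 2013.
May 3, 2013 is a Friday and not a legal holiday, so no extension applies.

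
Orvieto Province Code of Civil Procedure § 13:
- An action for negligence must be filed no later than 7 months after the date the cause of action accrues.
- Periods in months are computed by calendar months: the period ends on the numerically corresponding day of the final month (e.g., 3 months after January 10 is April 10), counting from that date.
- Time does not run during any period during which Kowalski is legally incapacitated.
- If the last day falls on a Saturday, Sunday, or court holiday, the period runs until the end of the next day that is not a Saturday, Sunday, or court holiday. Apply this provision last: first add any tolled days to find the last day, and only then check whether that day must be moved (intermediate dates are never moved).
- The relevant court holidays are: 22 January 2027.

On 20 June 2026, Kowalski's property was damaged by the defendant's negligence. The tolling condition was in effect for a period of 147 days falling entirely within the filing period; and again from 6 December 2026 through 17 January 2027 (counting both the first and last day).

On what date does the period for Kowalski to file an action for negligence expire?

July 29, 2027

7 months after 20 June 2026 is January 20, 2027.
Tolling adds 147 days: January 20, 2027 + 147 days = June 16, 2027.
From December 6, 2026 through January 17, 2027 inclusive is 43 days; tolling adds 43 days: June 16, 2027 + 43 days = July 29, 2027.
July 29, 2027 is a Thursday and not a court holiday, so no extension applies.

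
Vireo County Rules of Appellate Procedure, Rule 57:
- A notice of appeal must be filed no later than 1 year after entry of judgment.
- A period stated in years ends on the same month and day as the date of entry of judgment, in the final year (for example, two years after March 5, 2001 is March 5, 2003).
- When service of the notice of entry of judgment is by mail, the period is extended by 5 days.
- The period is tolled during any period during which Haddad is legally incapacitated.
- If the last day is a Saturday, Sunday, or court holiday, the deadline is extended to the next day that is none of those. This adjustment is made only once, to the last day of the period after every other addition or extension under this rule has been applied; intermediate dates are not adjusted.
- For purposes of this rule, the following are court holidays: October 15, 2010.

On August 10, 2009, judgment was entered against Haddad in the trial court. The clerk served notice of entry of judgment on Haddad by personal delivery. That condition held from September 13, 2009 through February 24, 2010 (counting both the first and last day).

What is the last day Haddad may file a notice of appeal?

January 24, 2011

1 year after August 10, 2009 is August 10, 2010.
Service was not by mail, so no mail extension applies.
From September 13, 2009 through February 24, 2010 inclusive is 165 days; tolling adds 165 days: August 10, 2010 + 165 days = January 22, 2011.
January 22, 2011 is Saturday; January 23, 2011 is Sunday. The next qualifying day is January 24, 2011.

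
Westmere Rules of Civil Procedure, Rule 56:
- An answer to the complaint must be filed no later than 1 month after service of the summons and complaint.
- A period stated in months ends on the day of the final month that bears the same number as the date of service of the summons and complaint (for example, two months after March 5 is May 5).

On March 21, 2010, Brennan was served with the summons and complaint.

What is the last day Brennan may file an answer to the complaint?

1 month after March 21, 2010 is April 21, 2010.

April 21, 2010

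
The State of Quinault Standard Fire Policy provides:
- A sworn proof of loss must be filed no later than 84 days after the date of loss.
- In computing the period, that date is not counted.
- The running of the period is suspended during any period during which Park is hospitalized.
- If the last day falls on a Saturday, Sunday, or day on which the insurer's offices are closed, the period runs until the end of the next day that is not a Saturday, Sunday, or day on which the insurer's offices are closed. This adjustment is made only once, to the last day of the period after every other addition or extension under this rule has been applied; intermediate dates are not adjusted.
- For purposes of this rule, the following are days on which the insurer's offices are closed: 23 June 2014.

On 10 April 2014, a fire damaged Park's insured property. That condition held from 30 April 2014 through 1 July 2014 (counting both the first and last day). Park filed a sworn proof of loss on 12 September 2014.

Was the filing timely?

No

84 days after 10 April 2014 is July 3, 2014.
From April 30, 2014 through July 1, 2014 inclusive is 63 days; tolling adds 63 days: July 3, 2014 + 63 days = September 4, 2014.
September 4, 2014 is a Thursday and not a day on which the insurer's offices are closed, so no extension applies.
The deadline is September 4, 2014; the filing on September 12, 2014 is after that date.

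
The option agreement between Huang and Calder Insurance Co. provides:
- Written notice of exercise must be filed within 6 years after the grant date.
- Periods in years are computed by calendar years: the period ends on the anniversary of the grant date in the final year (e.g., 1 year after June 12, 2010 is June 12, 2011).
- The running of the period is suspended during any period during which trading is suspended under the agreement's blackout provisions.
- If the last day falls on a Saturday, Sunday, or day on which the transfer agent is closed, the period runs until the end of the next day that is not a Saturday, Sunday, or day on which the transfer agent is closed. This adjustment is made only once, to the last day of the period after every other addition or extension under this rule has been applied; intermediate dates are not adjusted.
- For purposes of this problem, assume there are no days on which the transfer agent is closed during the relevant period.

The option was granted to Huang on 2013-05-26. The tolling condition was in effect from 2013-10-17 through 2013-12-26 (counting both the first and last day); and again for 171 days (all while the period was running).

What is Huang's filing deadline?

6 years after 2013-05-26 is May 26, 2019.
From October 17, 2013 through December 26, 2013 inclusive is 71 days; tolling adds 71 days: May 26, 2019 + 71 days = August 5, 2019.
Tolling adds 171 days: August 5, 2019 + 171 days = January 23, 2020.
January 23, 2020 is a Thursday and not a day on which the transfer agent is closed, so no extension applies.

January 23, 2020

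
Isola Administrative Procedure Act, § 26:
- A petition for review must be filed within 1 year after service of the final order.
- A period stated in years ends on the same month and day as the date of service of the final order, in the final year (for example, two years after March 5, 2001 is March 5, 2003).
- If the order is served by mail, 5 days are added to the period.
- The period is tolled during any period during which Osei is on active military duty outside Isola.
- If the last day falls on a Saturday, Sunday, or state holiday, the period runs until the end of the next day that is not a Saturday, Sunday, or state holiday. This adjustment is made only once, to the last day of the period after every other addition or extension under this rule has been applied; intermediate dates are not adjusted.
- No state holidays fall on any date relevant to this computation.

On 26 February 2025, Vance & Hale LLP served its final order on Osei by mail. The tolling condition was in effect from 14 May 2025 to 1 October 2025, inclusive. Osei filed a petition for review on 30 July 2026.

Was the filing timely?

No

1 year after 26 February 2025 is February 26, 2026.
Service was by mail, adding 5 days: February 26, 2026 + 5 days = March 3, 2026.
From May 14, 2025 through October 1, 2025 inclusive is 141 days; tolling adds 141 days: March 3, 2026 + 141 days = July 22, 2026.
July 22, 2026 is a Wednesday and not a state holiday, so no extension applies.
The deadline is July 22, 2026; the filing on July 30, 2026 is after that date.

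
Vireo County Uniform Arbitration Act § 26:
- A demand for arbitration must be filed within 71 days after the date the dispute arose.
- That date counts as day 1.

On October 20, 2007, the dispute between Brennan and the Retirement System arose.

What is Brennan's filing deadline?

Counting October 20, 2007 as day 1, day 71 is December 29, 2007.

December 29, 2007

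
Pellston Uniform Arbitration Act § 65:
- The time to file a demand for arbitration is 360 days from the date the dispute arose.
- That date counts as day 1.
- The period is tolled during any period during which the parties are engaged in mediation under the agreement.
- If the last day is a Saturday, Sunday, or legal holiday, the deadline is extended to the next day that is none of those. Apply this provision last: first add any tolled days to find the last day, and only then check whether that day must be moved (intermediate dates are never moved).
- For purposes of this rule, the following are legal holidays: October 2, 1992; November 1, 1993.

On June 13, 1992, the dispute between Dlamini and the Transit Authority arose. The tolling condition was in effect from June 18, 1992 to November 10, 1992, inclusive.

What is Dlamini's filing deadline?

Counting June 13, 1992 as day 1, day 360 is June 7, 1993.
From June 18, 1992 through November 10, 1992 inclusive is 146 days; tolling adds 146 days: June 7, 1993 + 146 days = October 31, 1993.
October 31, 1993 is Sunday; November 1, 1993 is a listed holiday. The next qualifying day is November 2, 1993.

November 2, 1993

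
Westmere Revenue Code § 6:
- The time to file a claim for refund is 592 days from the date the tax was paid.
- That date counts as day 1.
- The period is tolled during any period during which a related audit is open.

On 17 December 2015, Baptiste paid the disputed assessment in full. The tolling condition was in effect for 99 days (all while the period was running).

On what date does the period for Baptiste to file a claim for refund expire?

November 6, 2017

Counting 17 December 2015 as day 1, day 592 is July 30, 2017.
Tolling adds 99 days: July 30, 2017 + 99 days = November 6, 2017.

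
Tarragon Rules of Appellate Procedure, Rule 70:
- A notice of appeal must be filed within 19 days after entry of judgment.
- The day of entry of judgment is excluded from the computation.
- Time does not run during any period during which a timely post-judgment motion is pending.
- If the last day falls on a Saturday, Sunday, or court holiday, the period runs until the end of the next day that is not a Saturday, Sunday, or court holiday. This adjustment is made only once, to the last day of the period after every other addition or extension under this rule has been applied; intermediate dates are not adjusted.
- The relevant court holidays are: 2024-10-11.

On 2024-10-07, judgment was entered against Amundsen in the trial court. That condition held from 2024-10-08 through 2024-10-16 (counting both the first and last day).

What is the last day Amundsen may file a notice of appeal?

19 days after 2024-10-07 is October 26, 2024.
From October 8, 2024 through October 16, 2024 inclusive is 9 days; tolling adds 9 days: October 26, 2024 + 9 days = November 4, 2024.
November 4, 2024 is a Monday and not a court holiday, so no extension applies.

November 4, 2024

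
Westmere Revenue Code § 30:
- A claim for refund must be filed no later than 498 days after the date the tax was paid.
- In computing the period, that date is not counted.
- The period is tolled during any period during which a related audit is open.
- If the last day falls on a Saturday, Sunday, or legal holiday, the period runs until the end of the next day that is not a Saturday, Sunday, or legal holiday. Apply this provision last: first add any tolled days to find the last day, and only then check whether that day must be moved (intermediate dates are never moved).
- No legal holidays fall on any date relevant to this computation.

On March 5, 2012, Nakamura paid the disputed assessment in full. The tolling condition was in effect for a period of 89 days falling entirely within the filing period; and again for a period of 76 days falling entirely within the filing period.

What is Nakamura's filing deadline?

December 30, 2013

498 days after March 5, 2012 is July 16, 2013.
Tolling adds 89 days: July 16, 2013 + 89 days = October 13, 2013.
Tolling adds 76 days: October 13, 2013 + 76 days = December 28, 2013.
December 28, 2013 is Saturday; December 29, 2013 is Sunday. The next qualifying day is December 30, 2013.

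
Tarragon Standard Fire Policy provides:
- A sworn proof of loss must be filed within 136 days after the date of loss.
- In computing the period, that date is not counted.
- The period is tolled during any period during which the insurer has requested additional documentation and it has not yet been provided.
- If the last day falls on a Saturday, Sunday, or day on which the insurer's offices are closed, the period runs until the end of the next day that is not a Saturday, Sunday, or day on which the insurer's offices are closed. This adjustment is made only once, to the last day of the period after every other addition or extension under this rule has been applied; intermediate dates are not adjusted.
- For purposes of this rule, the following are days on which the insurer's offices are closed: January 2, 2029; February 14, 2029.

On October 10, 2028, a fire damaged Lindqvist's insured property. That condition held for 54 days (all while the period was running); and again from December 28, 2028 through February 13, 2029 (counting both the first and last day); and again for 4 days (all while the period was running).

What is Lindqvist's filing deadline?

136 days after October 10, 2028 is February 23, 2029.
Tolling adds 54 days: February 23, 2029 + 54 days = April 18, 2029.
From December 28, 2028 through February 13, 2029 inclusive is 48 days; tolling adds 48 days: April 18, 2029 + 48 days = June 5, 2029.
Tolling adds 4 days: June 5, 2029 + 4 days = June 9, 2029.
June 9, 2029 is Saturday; June 10, 2029 is Sunday. The next qualifying day is June 11, 2029.

June 11, 2029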